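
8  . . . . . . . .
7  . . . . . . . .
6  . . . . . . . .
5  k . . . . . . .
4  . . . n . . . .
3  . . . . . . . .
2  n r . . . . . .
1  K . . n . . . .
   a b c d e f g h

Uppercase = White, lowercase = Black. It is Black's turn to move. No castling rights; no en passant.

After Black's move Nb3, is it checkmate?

After Nb3: white king on a1; in check: yes, from the black knight on b3.
King squares — b1: attacked by Rb2; a2: attacked by Rb2; b2: attacked by Nd1.
White has no legal moves → checkmate.

yes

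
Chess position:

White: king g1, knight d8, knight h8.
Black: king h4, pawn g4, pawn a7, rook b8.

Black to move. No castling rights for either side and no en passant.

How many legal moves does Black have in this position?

17

Black to move; king on h4.
In check: no.
Legal moves: Rxd8, Rc8, Ra8, Rb7, Rb6, Rb5, Rb4, Rb3, Rb2, Rb1+, Kh5, Kg5, Kh3, Kg3, a6, g3, a5.
Count: 17.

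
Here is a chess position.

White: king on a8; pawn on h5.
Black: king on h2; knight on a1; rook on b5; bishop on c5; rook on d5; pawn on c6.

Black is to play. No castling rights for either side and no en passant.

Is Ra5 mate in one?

no

After Ra5: white king on a8; in check: yes, from the black rook on a5.
White has 2 legal replies: Kb8, Kb7.
In check but a legal move exists → not checkmate.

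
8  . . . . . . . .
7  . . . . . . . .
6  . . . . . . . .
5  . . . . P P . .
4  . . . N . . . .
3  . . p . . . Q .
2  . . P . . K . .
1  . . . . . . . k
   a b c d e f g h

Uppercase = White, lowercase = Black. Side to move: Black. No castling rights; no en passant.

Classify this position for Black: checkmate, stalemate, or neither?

stalemate

Black to move; black king on h1.
In check: no.
King squares — g1: attacked by Kf2; g2: attacked by Kf2; h2: attacked by Qg3.
Legal moves for Black: none.
Not in check and no legal moves → stalemate.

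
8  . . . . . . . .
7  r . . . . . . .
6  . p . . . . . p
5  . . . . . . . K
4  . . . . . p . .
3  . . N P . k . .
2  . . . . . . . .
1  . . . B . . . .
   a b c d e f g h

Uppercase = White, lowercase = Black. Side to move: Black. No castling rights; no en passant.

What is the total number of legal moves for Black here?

Black to move; king on f3.
In check: yes, from the white bishop on d1.
Legal moves: Kg3, Ke3, Kg2, Kf2.
Count: 4.

4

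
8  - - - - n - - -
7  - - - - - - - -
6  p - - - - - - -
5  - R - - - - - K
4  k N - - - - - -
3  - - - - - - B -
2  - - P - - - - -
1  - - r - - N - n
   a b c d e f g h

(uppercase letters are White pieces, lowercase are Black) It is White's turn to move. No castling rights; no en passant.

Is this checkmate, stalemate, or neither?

White to move; white king on h5.
In check: no.
Legal moves for White include: Kh6, Kg6, Kg5, Kh4, Kg4, Rb8, Rb7, Rb6, Rg5, Rf5, Re5, Rd5, Rc5, Ra5+, Nc6, Nxa6, Nd5, Nd3, ... (list truncated; more exist).
White has legal moves and is not in check → neither.

neither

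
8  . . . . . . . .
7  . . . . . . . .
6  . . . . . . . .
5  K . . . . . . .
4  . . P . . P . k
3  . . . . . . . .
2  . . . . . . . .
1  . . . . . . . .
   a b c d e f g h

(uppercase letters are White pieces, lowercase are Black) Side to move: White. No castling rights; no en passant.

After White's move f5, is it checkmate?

no

After f5: black king on h4; in check: no.
Black is not in check, so this cannot be checkmate.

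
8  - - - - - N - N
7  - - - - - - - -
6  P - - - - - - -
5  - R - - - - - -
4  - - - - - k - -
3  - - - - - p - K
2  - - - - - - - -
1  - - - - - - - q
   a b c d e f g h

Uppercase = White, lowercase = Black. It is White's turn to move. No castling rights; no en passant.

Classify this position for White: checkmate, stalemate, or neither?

checkmate

White to move; white king on h3.
In check: yes, from the black queen on h1.
King squares — g2: attacked by Qh1; h2: attacked by Qh1; g3: attacked by Kf4; g4: attacked by Kf4; h4: attacked by Qh1.
Legal moves for White: none.
In check with no legal moves → checkmate.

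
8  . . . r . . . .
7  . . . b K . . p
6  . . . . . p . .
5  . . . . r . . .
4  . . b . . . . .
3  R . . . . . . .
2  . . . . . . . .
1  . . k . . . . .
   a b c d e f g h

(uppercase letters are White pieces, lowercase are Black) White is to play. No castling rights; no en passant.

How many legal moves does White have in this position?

White to move; king on e7.
In check: yes, from the black rook on e5.
Legal moves: Kxd8, Kxf6, Kd6.
Count: 3.

3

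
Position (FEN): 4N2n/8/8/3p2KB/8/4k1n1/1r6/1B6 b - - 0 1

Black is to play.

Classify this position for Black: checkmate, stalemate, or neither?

Black to move; black king on e3.
In check: no.
Legal moves for Black include: Nf7+, Ng6, Nxh5, Nf5, Ne4+, Ne2, Nh1, Nf1, Kd4, Kf2, Kd2, Rb8, Rb7, Rb6, Rb5, Rb4, Rb3, Rh2, ... (list truncated; more exist).
Black has legal moves and is not in check → neither.

neither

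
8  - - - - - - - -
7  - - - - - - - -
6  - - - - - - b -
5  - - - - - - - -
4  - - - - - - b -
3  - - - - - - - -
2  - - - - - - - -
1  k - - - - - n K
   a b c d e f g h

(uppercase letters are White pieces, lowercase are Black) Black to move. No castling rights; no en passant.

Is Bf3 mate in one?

After Bf3: white king on h1; in check: yes, from the black bishop on f3.
White has 2 legal replies: Kh2, Kxg1.
In check but a legal move exists → not checkmate.

no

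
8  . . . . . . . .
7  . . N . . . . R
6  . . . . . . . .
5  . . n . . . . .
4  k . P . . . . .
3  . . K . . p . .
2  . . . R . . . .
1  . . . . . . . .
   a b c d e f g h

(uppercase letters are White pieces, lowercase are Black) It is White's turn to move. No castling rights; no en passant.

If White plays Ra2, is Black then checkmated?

yes

After Ra2: black king on a4; in check: yes, from the white rook on a2.
King squares — a3: attacked by Ra2; b3: attacked by Kc3; b4: attacked by Kc3; a5: attacked by Ra2; b5: attacked by Pc4.
Black has no legal moves → checkmate.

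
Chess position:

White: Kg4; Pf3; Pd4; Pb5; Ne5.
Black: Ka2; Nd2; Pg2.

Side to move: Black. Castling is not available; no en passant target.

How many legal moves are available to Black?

15

Black to move; king on a2.
In check: no.
Legal moves: Ne4, Nc4, Nxf3, Nb3, Nf1, Nb1, Kb3, Ka3, Kb2, Kb1, Ka1, g1=Q+, g1=R+, g1=B, g1=N.
Count: 15.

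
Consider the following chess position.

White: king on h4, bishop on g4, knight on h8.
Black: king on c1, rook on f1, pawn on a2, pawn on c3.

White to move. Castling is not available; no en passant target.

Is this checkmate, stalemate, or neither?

White to move; white king on h4.
In check: no.
Legal moves for White: Nf7, Ng6, Kh5, Kg5, Kh3, Kg3, Bc8, Bd7, Be6, Bh5, Bf5, Bh3, Bf3, Be2, Bd1.
White has 15 legal moves and is not in check → neither.

neither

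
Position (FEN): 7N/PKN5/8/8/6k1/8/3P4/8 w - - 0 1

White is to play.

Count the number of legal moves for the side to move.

White to move; king on b7.
In check: no.
Legal moves: Nf7, Ng6, Ne8, Na8, Ne6, Na6, Nd5, Nb5, Kc8, Kb8, Ka8, Kc6, Kb6, Ka6, a8=Q, a8=R, a8=B, a8=N, d3, d4.
Count: 20.

20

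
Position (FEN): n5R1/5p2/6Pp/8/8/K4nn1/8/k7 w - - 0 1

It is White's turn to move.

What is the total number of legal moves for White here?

White to move; king on a3.
In check: no.
Legal moves: Rh8, Rf8, Re8, Rd8, Rc8, Rb8, Rxa8, Rg7, Kb4, Ka4, Kb3, gxf7, g7.
Count: 13.

13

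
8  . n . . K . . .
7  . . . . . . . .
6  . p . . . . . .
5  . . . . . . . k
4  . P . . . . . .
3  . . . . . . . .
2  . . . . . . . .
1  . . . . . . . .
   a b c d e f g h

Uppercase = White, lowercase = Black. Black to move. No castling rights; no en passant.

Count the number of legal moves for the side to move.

9

Black to move; king on h5.
In check: no.
Legal moves: Nd7, Nc6, Na6, Kh6, Kg6, Kg5, Kh4, Kg4, b5.
Count: 9.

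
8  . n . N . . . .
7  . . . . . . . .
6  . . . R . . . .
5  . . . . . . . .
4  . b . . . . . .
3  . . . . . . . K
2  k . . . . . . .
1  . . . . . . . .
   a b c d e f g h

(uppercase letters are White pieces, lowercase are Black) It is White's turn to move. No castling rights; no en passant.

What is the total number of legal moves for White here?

White to move; king on h3.
In check: no.
Legal moves: Nf7, Nb7, Ne6, Nc6, Rd7, Rh6, Rg6, Rf6, Re6, Rc6, Rb6, Ra6+, Rd5, Rd4, Rd3, Rd2+, Rd1, Kh4, Kg4, Kg3, Kh2, Kg2.
Count: 22.

22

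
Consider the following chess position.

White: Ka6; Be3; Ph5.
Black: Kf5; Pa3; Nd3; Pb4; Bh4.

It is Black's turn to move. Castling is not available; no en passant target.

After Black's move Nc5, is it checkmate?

no

After Nc5: white king on a6; in check: yes, from the black knight on c5.
White has 5 legal replies: Ka7, Kb6, Kb5, Ka5, Bxc5.
In check but a legal move exists → not checkmate.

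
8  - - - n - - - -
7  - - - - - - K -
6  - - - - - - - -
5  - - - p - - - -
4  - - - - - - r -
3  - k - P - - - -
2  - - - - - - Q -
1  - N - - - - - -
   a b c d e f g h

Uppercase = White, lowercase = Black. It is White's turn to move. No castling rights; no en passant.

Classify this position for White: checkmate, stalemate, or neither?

neither

White to move; white king on g7.
In check: yes, from the black rook on g4.
King squares — f6: available; g6: attacked by Rg4; h6: available; f7: attacked by Nd8; h7: available; f8: available; g8: attacked by Rg4; h8: available.
Legal moves for White: Kh8, Kf8, Kh7, Kh6, Kf6, Qxg4.
White is in check but has 6 legal moves → neither.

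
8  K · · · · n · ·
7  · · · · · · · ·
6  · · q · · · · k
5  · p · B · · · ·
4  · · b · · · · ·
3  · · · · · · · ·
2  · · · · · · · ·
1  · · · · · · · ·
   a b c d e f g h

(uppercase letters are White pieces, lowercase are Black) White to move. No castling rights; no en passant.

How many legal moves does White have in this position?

3

White to move; king on a8.
In check: yes, from the black queen on c6.
Legal moves: Kb8, Ka7, Bxc6.
Count: 3.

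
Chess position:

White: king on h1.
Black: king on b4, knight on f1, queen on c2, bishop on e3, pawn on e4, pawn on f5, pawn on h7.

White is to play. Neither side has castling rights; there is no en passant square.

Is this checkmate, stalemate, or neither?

stalemate

White to move; white king on h1.
In check: no.
King squares — g1: attacked by Be3; g2: attacked by Qc2; h2: attacked by Nf1.
Legal moves for White: none.
Not in check and no legal moves → stalemate.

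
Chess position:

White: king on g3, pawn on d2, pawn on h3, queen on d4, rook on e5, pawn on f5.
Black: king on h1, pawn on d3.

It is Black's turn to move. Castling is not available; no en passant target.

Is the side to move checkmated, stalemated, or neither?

Black to move; black king on h1.
In check: no.
King squares — g1: attacked by Qd4; g2: attacked by Kg3; h2: attacked by Kg3.
Legal moves for Black: none.
Not in check and no legal moves → stalemate.

stalemate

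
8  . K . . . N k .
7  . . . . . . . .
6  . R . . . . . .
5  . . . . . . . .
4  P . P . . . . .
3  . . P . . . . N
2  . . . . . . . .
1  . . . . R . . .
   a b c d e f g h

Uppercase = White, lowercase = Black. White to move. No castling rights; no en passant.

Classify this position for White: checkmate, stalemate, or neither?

neither

White to move; white king on b8.
In check: no.
Legal moves for White include: Nh7, Nd7, Ng6, Ne6, Kc8, Ka8, Kc7, Kb7, Ka7, Rb7, Rh6, Rg6+, Rf6, Rbe6, Rd6, Rc6, Ra6, Rb5, ... (list truncated; more exist).
White has legal moves and is not in check → neither.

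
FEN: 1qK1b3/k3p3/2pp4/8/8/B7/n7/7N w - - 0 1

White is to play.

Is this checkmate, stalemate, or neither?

White to move; white king on c8.
In check: yes, from the black queen on b8.
King squares — b7: attacked by Ka7; c7: attacked by Qb8; d7: attacked by Be8; b8: attacked by Ka7; d8: attacked by Qb8.
Legal moves for White: none.
In check with no legal moves → checkmate.

checkmate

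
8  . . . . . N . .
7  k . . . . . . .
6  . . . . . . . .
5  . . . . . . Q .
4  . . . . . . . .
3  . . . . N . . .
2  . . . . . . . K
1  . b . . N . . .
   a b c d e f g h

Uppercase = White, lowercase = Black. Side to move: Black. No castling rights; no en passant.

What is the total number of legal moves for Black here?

12

Black to move; king on a7.
In check: no.
Legal moves: Kb8, Ka8, Kb7, Kb6, Ka6, Bh7, Bg6, Bf5, Be4, Bd3, Bc2, Ba2.
Count: 12.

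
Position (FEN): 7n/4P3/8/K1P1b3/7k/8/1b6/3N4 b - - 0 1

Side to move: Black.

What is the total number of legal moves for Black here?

Black to move; king on h4.
In check: no.
Legal moves: Nf7, Ng6, Bb8, Bg7, Bc7+, Bf6, Bd6, Bf4, Bed4, Bg3, Bec3+, Bh2, Kh5, Kg5, Kg4, Kh3, Kg3, Bbd4, Bbc3+, Ba3, Bc1, Ba1.
Count: 22.

22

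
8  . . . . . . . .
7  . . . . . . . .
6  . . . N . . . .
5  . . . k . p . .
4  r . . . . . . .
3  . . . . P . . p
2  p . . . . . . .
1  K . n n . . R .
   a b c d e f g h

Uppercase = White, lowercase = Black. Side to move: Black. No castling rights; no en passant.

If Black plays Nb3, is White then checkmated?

After Nb3: white king on a1; in check: yes, from the black knight on b3.
King squares — b1: attacked by Pa2; a2: attacked by Ra4; b2: attacked by Nd1.
White has no legal moves → checkmate.

yes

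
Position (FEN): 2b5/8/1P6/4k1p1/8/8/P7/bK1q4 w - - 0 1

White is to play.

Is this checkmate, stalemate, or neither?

checkmate

White to move; white king on b1.
In check: yes, from the black queen on d1.
King squares — a1: attacked by Qd1; c1: attacked by Qd1; a2: own pawn; b2: attacked by Ba1; c2: attacked by Qd1.
Legal moves for White: none.
In check with no legal moves → checkmate.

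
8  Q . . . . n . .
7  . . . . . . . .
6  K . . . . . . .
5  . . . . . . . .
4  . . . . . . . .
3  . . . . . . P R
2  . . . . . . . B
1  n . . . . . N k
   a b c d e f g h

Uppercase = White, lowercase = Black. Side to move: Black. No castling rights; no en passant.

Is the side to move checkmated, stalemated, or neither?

Black to move; black king on h1.
In check: yes, from the white queen on a8.
King squares — g1: attacked by Bh2; g2: attacked by Qa8; h2: attacked by Rh3.
Legal moves for Black: none.
In check with no legal moves → checkmate.

checkmate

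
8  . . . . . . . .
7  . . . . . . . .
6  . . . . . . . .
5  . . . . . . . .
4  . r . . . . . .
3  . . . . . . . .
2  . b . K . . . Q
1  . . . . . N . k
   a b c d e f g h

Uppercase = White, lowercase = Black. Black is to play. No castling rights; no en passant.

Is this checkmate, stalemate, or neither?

Black to move; black king on h1.
In check: yes, from the white queen on h2.
King squares — g1: attacked by Qh2; g2: attacked by Qh2; h2: attacked by Nf1.
Legal moves for Black: none.
In check with no legal moves → checkmate.

checkmate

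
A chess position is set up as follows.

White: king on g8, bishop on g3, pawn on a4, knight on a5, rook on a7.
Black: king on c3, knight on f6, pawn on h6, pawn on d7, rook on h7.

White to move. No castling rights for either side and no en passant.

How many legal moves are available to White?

1

White to move; king on g8.
In check: yes, from the black knight on f6.
Legal moves: Kf8.
Count: 1.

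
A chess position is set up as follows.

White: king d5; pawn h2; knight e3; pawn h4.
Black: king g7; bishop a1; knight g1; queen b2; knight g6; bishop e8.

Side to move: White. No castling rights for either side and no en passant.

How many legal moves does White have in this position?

14

White to move; king on d5.
In check: no.
Legal moves: Ke6, Kd6, Kc5, Ke4, Kc4, Nf5+, Ng4, Nc4, Ng2, Nc2, Nf1, Nd1, h5, h3.
Count: 14.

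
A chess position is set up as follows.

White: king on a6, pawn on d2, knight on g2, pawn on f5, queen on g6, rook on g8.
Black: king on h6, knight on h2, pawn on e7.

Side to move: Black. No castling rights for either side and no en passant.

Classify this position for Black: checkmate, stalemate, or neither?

checkmate

Black to move; black king on h6.
In check: yes, from the white queen on g6.
King squares — g5: attacked by Qg6; h5: attacked by Qg6; g6: attacked by Pf5; g7: attacked by Qg6; h7: attacked by Qg6.
Legal moves for Black: none.
In check with no legal moves → checkmate.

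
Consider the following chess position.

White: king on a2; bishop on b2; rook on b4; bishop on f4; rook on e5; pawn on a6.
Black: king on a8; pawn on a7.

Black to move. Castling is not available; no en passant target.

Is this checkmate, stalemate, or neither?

stalemate

Black to move; black king on a8.
In check: no.
King squares — a7: own pawn; b7: attacked by Rb4; b8: attacked by Rb4.
Legal moves for Black: none.
Not in check and no legal moves → stalemate.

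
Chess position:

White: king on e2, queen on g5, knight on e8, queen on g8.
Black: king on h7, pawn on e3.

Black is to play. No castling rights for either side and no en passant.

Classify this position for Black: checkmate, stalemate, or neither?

checkmate

Black to move; black king on h7.
In check: yes, from the white queen on g8.
King squares — g6: attacked by Qg5; h6: attacked by Qg5; g7: attacked by Qg5; g8: attacked by Qg5; h8: attacked by Qg8.
Legal moves for Black: none.
In check with no legal moves → checkmate.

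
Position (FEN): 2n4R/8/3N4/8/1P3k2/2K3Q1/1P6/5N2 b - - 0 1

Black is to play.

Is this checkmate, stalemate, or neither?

Black to move; black king on f4.
In check: yes, from the white queen on g3.
King squares — e3: attacked by Nf1; f3: attacked by Qg3; g3: attacked by Nf1; e4: attacked by Nd6; g4: attacked by Qg3; e5: attacked by Qg3; f5: attacked by Nd6; g5: attacked by Qg3.
Legal moves for Black: none.
In check with no legal moves → checkmate.

checkmate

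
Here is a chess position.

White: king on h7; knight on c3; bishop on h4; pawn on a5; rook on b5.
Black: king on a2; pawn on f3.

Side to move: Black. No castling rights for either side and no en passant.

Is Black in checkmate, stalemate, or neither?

neither

Black to move; black king on a2.
In check: yes, from the white knight on c3.
Legal moves for Black: Ka3, Ka1.
Black is in check but has 2 legal moves → neither.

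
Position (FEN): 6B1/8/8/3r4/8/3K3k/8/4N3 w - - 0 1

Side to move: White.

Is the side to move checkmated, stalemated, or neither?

neither

White to move; white king on d3.
In check: yes, from the black rook on d5.
King squares — c2: available; d2: attacked by Rd5; e2: available; c3: available; e3: available; c4: available; d4: attacked by Rd5; e4: available.
Legal moves for White: Ke4, Kc4, Ke3, Kc3, Ke2, Kc2, Bxd5.
White is in check but has 7 legal moves → neither.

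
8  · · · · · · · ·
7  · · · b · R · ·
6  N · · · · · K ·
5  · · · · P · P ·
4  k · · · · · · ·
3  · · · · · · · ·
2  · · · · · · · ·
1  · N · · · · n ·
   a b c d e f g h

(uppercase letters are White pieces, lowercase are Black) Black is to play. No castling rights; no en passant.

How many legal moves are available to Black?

Black to move; king on a4.
In check: no.
Legal moves: Be8, Bc8, Be6, Bc6, Bf5+, Bb5, Bg4, Bh3, Kb5, Ka5, Kb3, Nh3, Nf3, Ne2.
Count: 14.

14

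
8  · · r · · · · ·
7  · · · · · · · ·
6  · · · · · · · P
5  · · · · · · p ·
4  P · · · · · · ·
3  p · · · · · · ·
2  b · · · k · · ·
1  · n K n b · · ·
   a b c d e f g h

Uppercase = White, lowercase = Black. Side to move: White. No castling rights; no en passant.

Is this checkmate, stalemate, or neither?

White to move; white king on c1.
In check: yes, from the black rook on c8.
King squares — b1: attacked by Ba2; d1: attacked by Ke2; b2: attacked by Nd1; c2: attacked by Rc8; d2: attacked by Nb1.
Legal moves for White: none.
In check with no legal moves → checkmate.

checkmate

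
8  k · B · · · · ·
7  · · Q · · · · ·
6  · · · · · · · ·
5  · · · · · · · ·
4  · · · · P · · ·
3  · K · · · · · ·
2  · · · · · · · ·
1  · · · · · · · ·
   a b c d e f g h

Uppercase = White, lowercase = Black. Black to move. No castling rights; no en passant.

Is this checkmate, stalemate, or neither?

stalemate

Black to move; black king on a8.
In check: no.
King squares — a7: attacked by Qc7; b7: attacked by Qc7; b8: attacked by Qc7.
Legal moves for Black: none.
Not in check and no legal moves → stalemate.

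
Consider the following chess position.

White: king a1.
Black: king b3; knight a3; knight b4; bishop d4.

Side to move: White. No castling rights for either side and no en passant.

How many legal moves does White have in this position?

White to move; king on a1.
In check: yes, from the black bishop on d4.
Legal moves: none.
Count: 0.

0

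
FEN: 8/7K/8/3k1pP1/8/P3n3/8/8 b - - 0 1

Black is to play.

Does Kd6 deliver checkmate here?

no

After Kd6: white king on h7; in check: no.
White is not in check, so this cannot be checkmate.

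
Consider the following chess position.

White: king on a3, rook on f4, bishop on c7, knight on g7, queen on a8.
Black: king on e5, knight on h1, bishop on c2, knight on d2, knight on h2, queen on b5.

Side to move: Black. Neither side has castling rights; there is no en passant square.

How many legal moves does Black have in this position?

0

Black to move; king on e5.
In check: yes, from the white bishop on c7.
Legal moves: none.
Count: 0.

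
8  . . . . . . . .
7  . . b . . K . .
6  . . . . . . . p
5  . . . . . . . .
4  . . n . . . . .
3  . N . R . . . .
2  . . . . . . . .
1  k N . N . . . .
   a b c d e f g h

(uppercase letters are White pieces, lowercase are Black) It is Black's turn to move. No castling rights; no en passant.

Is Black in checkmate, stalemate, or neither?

neither

Black to move; black king on a1.
In check: yes, from the white knight on b3.
Legal moves for Black: Ka2, Kxb1.
Black is in check but has 2 legal moves → neither.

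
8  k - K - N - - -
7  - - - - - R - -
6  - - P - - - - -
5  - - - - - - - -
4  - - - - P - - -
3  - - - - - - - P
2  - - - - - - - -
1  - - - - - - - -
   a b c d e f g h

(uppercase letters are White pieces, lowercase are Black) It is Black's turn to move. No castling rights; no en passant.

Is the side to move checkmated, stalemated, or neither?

Black to move; black king on a8.
In check: no.
King squares — a7: attacked by Rf7; b7: attacked by Pc6; b8: attacked by Kc8.
Legal moves for Black: none.
Not in check and no legal moves → stalemate.

stalemate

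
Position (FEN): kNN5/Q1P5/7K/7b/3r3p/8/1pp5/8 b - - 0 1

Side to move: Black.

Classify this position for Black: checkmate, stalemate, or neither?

checkmate

Black to move; black king on a8.
In check: yes, from the white queen on a7.
King squares — a7: attacked by Nc8; b7: attacked by Qa7; b8: attacked by Qa7.
Legal moves for Black: none.
In check with no legal moves → checkmate.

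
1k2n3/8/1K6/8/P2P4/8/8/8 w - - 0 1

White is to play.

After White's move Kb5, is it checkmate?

no

After Kb5: black king on b8; in check: no.
Black is not in check, so this cannot be checkmate.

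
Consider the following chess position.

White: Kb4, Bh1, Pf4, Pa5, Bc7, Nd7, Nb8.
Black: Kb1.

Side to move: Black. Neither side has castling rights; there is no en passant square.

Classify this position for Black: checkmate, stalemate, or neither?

neither

Black to move; black king on b1.
In check: no.
Legal moves for Black: Kc2, Kb2, Ka2, Kc1, Ka1.
Black has 5 legal moves and is not in check → neither.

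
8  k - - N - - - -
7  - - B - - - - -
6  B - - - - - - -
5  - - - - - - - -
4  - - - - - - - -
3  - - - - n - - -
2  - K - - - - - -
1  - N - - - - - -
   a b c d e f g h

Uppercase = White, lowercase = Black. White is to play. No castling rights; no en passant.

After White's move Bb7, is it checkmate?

no

After Bb7: black king on a8; in check: yes, from the white bishop on b7.
Black has 1 legal reply: Ka7.
In check but a legal move exists → not checkmate.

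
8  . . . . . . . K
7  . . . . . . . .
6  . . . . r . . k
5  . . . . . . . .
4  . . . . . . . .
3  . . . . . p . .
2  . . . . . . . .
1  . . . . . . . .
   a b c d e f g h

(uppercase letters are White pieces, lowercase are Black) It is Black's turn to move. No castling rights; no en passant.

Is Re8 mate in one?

yes

After Re8: white king on h8; in check: yes, from the black rook on e8.
King squares — g7: attacked by Kh6; h7: attacked by Kh6; g8: attacked by Re8.
White has no legal moves → checkmate.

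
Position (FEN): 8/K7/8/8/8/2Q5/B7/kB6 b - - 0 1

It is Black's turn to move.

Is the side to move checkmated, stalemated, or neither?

checkmate

Black to move; black king on a1.
In check: yes, from the white queen on c3.
King squares — b1: attacked by Ba2; a2: attacked by Bb1; b2: attacked by Qc3.
Legal moves for Black: none.
In check with no legal moves → checkmate.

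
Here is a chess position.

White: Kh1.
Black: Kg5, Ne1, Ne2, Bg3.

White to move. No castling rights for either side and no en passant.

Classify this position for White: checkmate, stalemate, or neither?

White to move; white king on h1.
In check: no.
King squares — g1: attacked by Ne2; g2: attacked by Ne1; h2: attacked by Bg3.
Legal moves for White: none.
Not in check and no legal moves → stalemate.

stalemate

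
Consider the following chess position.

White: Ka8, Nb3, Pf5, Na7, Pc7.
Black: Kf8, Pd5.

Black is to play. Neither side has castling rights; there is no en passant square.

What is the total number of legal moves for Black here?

Black to move; king on f8.
In check: no.
Legal moves: Kg8, Ke8, Kg7, Kf7, Ke7, d4.
Count: 6.

6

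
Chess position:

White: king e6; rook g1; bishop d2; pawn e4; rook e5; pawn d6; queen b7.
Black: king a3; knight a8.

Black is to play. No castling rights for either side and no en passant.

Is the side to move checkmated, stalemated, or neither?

neither

Black to move; black king on a3.
In check: no.
Legal moves for Black: Nc7+, Nb6, Ka4, Ka2.
Black has 4 legal moves and is not in check → neither.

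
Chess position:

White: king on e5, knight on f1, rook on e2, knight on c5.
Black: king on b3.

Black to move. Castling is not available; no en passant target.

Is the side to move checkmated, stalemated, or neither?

Black to move; black king on b3.
In check: yes, from the white knight on c5.
King squares — a2: attacked by Re2; b2: attacked by Re2; c2: attacked by Re2; a3: available; c3: available; a4: attacked by Nc5; b4: available; c4: available.
Legal moves for Black: Kc4, Kb4, Kc3, Ka3.
Black is in check but has 4 legal moves → neither.

neither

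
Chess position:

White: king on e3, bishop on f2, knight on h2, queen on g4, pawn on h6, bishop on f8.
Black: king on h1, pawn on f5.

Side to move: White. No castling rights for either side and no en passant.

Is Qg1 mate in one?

yes

After Qg1: black king on h1; in check: yes, from the white queen on g1.
King squares — g1: attacked by Bf2; g2: attacked by Qg1; h2: attacked by Qg1.
Black has no legal moves → checkmate.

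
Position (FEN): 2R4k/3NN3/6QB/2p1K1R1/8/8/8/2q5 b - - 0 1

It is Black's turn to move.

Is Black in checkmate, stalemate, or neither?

Black to move; black king on h8.
In check: yes, from the white rook on c8.
King squares — g7: attacked by Qg6; h7: attacked by Qg6; g8: attacked by Qg6.
Legal moves for Black: none.
In check with no legal moves → checkmate.

checkmate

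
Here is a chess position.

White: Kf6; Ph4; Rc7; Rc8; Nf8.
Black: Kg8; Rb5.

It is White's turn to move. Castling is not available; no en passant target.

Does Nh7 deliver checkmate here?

After Nh7: black king on g8; in check: yes, from the white rook on c8.
King squares — f7: attacked by Kf6; g7: attacked by Kf6; h7: attacked by Rc7; f8: attacked by Nh7; h8: attacked by Rc8.
Black has no legal moves → checkmate.

yes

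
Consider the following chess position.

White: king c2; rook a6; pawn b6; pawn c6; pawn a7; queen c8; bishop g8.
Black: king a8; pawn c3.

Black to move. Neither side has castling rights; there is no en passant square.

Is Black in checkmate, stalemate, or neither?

checkmate

Black to move; black king on a8.
In check: yes, from the white queen on c8.
King squares — a7: attacked by Ra6; b7: attacked by Pc6; b8: attacked by Pa7.
Legal moves for Black: none.
In check with no legal moves → checkmate.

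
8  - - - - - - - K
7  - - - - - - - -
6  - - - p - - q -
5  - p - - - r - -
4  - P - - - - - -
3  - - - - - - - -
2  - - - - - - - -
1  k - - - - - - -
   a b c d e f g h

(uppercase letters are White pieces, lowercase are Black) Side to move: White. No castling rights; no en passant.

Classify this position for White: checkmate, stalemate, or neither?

stalemate

White to move; white king on h8.
In check: no.
King squares — g7: attacked by Qg6; h7: attacked by Qg6; g8: attacked by Qg6.
Legal moves for White: none.
Not in check and no legal moves → stalemate.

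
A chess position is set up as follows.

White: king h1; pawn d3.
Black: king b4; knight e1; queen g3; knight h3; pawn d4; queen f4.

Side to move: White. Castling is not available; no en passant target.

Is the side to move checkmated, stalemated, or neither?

stalemate

White to move; white king on h1.
In check: no.
King squares — g1: attacked by Qg3; g2: attacked by Ne1; h2: attacked by Qg3.
Legal moves for White: none.
Not in check and no legal moves → stalemate.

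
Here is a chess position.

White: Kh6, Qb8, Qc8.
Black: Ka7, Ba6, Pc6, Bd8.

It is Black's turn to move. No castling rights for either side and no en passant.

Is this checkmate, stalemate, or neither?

checkmate

Black to move; black king on a7.
In check: yes, from the white queen on b8.
King squares — a6: own bishop; b6: attacked by Qb8; b7: attacked by Qb8; a8: attacked by Qb8; b8: attacked by Qc8.
Legal moves for Black: none.
In check with no legal moves → checkmate.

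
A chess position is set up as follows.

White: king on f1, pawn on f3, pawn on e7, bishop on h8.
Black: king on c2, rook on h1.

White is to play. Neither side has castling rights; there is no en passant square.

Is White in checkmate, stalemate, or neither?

White to move; white king on f1.
In check: yes, from the black rook on h1.
King squares — e1: attacked by Rh1; g1: attacked by Rh1; e2: available; f2: available; g2: available.
Legal moves for White: Kg2, Kf2, Ke2.
White is in check but has 3 legal moves → neither.

neither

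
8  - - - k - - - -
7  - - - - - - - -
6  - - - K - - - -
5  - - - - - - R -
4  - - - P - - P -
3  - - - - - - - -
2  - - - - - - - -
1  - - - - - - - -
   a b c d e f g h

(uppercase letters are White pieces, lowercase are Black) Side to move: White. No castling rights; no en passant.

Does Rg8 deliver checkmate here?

yes

After Rg8: black king on d8; in check: yes, from the white rook on g8.
King squares — c7: attacked by Kd6; d7: attacked by Kd6; e7: attacked by Kd6; c8: attacked by Rg8; e8: attacked by Rg8.
Black has no legal moves → checkmate.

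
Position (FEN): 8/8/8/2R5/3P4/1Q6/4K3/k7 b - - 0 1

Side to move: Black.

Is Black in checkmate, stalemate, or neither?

stalemate

Black to move; black king on a1.
In check: no.
King squares — b1: attacked by Qb3; a2: attacked by Qb3; b2: attacked by Qb3.
Legal moves for Black: none.
Not in check and no legal moves → stalemate.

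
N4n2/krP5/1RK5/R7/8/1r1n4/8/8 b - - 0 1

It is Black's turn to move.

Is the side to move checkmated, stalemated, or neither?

checkmate

Black to move; black king on a7.
In check: yes, from the white rook on a5.
King squares — a6: attacked by Ra5; b6: attacked by Kc6; b7: own rook; a8: attacked by Ra5; b8: attacked by Pc7.
Legal moves for Black: none.
In check with no legal moves → checkmate.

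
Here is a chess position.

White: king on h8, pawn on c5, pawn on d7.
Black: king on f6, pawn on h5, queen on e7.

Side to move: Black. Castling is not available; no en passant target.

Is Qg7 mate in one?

After Qg7: white king on h8; in check: yes, from the black queen on g7.
King squares — g7: attacked by Kf6; h7: attacked by Qg7; g8: attacked by Qg7.
White has no legal moves → checkmate.

yes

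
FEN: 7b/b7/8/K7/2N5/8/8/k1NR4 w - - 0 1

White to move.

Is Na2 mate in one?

no

After Na2: black king on a1; in check: yes, from the white rook on d1.
Black has 1 legal reply: Kxa2.
In check but a legal move exists → not checkmate.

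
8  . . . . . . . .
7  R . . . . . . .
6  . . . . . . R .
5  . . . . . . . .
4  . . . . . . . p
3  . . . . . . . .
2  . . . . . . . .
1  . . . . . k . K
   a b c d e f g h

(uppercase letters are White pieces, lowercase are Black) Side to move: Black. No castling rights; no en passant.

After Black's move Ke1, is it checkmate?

After Ke1: white king on h1; in check: no.
White is not in check, so this cannot be checkmate.

no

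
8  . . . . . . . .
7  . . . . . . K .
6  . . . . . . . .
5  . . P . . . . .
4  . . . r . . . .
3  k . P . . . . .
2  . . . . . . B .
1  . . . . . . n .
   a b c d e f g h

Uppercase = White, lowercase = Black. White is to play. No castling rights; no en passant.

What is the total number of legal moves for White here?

White to move; king on g7.
In check: no.
Legal moves: Kh8, Kg8, Kf8, Kh7, Kf7, Kh6, Kg6, Kf6, Ba8, Bb7, Bc6, Bd5, Be4, Bh3, Bf3, Bh1, Bf1, cxd4, c6, c4.
Count: 20.

20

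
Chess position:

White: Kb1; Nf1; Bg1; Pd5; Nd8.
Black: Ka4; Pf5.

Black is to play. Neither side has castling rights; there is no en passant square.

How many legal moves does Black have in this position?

6

Black to move; king on a4.
In check: no.
Legal moves: Kb5, Ka5, Kb4, Kb3, Ka3, f4.
Count: 6.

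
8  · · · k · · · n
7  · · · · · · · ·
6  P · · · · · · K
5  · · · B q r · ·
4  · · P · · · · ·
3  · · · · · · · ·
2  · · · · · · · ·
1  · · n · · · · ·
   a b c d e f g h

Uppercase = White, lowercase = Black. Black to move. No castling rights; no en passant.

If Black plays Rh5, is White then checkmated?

After Rh5: white king on h6; in check: yes, from the black rook on h5.
King squares — g5: attacked by Qe5; h5: attacked by Qe5; g6: attacked by Nh8; g7: attacked by Qe5; h7: attacked by Rh5.
White has no legal moves → checkmate.

yes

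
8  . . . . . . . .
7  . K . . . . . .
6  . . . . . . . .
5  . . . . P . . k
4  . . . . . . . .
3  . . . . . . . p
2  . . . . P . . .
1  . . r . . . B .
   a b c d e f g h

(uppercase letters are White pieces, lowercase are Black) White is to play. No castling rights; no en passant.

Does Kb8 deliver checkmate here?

no

After Kb8: black king on h5; in check: no.
Black is not in check, so this cannot be checkmate.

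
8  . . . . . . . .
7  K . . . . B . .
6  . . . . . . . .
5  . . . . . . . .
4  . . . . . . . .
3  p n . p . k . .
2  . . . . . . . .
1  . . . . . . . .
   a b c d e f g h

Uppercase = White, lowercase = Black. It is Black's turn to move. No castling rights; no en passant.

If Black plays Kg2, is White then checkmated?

no

After Kg2: white king on a7; in check: no.
White is not in check, so this cannot be checkmate.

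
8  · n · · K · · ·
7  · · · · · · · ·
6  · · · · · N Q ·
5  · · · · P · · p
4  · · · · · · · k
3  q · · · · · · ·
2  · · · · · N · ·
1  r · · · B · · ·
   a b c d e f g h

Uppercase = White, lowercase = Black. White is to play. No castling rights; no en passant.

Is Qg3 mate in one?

After Qg3: black king on h4; in check: yes, from the white queen on g3.
Black has 2 legal replies: Kxg3, Qxg3.
In check but a legal move exists → not checkmate.

no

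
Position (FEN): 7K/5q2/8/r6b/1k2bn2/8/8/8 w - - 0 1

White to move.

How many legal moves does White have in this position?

0

White to move; king on h8.
In check: no.
Legal moves: none.
Count: 0.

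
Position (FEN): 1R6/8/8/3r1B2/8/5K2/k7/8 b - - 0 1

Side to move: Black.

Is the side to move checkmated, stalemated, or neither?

neither

Black to move; black king on a2.
In check: no.
Legal moves for Black: Rd8, Rd7, Rd6, Rxf5+, Re5, Rc5, Rb5, Ra5, Rd4, Rd3+, Rd2, Rd1, Ka3, Ka1.
Black has 14 legal moves and is not in check → neither.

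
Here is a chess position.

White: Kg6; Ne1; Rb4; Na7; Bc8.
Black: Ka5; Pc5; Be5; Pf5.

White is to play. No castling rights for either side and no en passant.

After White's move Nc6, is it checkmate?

After Nc6: black king on a5; in check: yes, from the white knight on c6.
King squares — a4: attacked by Rb4; b4: attacked by Nc6; b5: attacked by Rb4; a6: attacked by Bc8; b6: attacked by Rb4.
Black has no legal moves → checkmate.

yes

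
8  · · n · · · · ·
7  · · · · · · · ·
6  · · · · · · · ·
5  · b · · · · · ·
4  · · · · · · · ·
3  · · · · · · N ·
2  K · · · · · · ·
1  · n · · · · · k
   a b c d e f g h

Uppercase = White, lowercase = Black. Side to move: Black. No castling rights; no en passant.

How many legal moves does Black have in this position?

Black to move; king on h1.
In check: yes, from the white knight on g3.
Legal moves: Kh2, Kg2, Kg1.
Count: 3.

3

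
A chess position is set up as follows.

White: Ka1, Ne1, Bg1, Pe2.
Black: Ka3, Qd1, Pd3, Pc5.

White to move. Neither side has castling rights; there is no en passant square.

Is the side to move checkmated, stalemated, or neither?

White to move; white king on a1.
In check: yes, from the black queen on d1.
King squares — b1: attacked by Qd1; a2: attacked by Ka3; b2: attacked by Ka3.
Legal moves for White: none.
In check with no legal moves → checkmate.

checkmate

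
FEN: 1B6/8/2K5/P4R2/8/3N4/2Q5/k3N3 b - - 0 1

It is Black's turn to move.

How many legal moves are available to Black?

Black to move; king on a1.
In check: no.
Legal moves: none.
Count: 0.

0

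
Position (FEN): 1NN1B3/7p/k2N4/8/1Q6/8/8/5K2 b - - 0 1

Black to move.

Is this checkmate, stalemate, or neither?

Black to move; black king on a6.
In check: yes, from the white knight on b8.
King squares — a5: attacked by Qb4; b5: attacked by Qb4; b6: attacked by Qb4; a7: attacked by Nc8; b7: attacked by Qb4.
Legal moves for Black: none.
In check with no legal moves → checkmate.

checkmate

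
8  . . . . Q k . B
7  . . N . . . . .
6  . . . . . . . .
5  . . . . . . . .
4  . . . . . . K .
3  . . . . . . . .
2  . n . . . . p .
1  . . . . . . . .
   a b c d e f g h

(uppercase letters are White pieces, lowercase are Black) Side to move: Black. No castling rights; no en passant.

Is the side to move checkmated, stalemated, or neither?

checkmate

Black to move; black king on f8.
In check: yes, from the white queen on e8.
King squares — e7: attacked by Qe8; f7: attacked by Qe8; g7: attacked by Bh8; e8: attacked by Nc7; g8: attacked by Qe8.
Legal moves for Black: none.
In check with no legal moves → checkmate.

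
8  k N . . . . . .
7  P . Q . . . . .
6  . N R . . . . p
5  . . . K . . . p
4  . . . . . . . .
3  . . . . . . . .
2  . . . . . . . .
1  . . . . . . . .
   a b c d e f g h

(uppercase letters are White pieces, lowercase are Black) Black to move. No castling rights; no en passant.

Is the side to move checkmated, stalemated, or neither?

Black to move; black king on a8.
In check: yes, from the white knight on b6.
King squares — a7: attacked by Qc7; b7: attacked by Qc7; b8: attacked by Pa7.
Legal moves for Black: none.
In check with no legal moves → checkmate.

checkmate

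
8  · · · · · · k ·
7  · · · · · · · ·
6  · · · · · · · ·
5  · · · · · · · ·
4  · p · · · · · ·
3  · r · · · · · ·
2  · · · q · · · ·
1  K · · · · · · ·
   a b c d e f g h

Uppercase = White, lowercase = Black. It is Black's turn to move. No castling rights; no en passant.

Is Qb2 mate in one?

After Qb2: white king on a1; in check: yes, from the black queen on b2.
King squares — b1: attacked by Qb2; a2: attacked by Qb2; b2: attacked by Rb3.
White has no legal moves → checkmate.

yes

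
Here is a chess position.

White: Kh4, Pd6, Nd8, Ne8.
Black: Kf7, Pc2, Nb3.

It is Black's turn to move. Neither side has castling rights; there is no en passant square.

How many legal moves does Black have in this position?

4

Black to move; king on f7.
In check: yes, from the white knight on d8.
Legal moves: Kg8, Kf8, Kxe8, Kg6.
Count: 4.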